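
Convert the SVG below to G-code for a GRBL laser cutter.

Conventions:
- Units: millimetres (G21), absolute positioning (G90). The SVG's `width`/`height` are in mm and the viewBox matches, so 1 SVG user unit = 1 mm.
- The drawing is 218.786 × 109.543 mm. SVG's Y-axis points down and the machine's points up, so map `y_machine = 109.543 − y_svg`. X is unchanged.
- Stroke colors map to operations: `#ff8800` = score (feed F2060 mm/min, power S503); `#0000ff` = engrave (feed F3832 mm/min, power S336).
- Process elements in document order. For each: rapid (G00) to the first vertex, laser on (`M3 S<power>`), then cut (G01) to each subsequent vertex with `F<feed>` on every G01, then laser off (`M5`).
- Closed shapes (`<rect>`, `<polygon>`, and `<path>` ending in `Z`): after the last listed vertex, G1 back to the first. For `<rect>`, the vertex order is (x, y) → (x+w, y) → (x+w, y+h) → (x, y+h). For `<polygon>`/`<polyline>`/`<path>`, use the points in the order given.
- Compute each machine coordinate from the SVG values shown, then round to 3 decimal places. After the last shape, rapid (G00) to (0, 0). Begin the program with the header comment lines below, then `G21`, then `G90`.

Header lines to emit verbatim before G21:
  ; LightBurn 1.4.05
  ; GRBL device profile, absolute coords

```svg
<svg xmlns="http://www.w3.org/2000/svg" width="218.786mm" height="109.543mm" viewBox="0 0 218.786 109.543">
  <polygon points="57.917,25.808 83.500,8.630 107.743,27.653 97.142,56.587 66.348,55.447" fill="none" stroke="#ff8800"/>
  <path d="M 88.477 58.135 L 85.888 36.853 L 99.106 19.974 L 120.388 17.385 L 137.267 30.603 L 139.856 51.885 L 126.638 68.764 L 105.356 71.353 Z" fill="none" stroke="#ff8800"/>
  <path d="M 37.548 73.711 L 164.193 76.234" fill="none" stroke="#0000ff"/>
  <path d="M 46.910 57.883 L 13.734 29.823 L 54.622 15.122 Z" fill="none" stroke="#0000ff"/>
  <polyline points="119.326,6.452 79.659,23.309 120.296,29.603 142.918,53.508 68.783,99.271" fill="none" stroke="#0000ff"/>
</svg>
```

; LightBurn 1.4.05
; GRBL device profile, absolute coords
G21
G90
G00 X57.917 Y83.735
M3 S503
G01 X83.500 Y100.913 F2060
G01 X107.743 Y81.890 F2060
G01 X97.142 Y52.956 F2060
G01 X66.348 Y54.096 F2060
G01 X57.917 Y83.735 F2060
M5
G00 X88.477 Y51.408
M3 S503
G01 X85.888 Y72.690 F2060
G01 X99.106 Y89.569 F2060
G01 X120.388 Y92.158 F2060
G01 X137.267 Y78.940 F2060
G01 X139.856 Y57.658 F2060
G01 X126.638 Y40.779 F2060
G01 X105.356 Y38.190 F2060
G01 X88.477 Y51.408 F2060
M5
G00 X37.548 Y35.832
M3 S336
G01 X164.193 Y33.309 F3832
M5
G00 X46.910 Y51.660
M3 S336
G01 X13.734 Y79.720 F3832
G01 X54.622 Y94.421 F3832
G01 X46.910 Y51.660 F3832
M5
G00 X119.326 Y103.091
M3 S336
G01 X79.659 Y86.234 F3832
G01 X120.296 Y79.940 F3832
G01 X142.918 Y56.035 F3832
G01 X68.783 Y10.272 F3832
M5
G00 X0.000 Y0.000

1 u = 1 mm; y_m = 109.543 − y.

[1] `<polygon>` regular polygon, #ff8800→score S503 F2060: (57.917,83.735) → (83.500,100.913) → (107.743,81.890) → (97.142,52.956) → (66.348,54.096) → (57.917,83.735) (closed)

[2] `<path>` regular polygon, #ff8800→score S503 F2060: (88.477,51.408) → (85.888,72.690) → (99.106,89.569) → (120.388,92.158) → (137.267,78.940) → (139.856,57.658) → (126.638,40.779) → (105.356,38.190) → (88.477,51.408) (closed)

[3] `<path>` line segment, #0000ff→engrave S336 F3832: (37.548,35.832) → (164.193,33.309)

[4] `<path>` regular polygon, #0000ff→engrave S336 F3832: (46.910,51.660) → (13.734,79.720) → (54.622,94.421) → (46.910,51.660) (closed)

[5] `<polyline>` open polyline, #0000ff→engrave S336 F3832: (119.326,103.091) → (79.659,86.234) → (120.296,79.940) → (142.918,56.035) → (68.783,10.272)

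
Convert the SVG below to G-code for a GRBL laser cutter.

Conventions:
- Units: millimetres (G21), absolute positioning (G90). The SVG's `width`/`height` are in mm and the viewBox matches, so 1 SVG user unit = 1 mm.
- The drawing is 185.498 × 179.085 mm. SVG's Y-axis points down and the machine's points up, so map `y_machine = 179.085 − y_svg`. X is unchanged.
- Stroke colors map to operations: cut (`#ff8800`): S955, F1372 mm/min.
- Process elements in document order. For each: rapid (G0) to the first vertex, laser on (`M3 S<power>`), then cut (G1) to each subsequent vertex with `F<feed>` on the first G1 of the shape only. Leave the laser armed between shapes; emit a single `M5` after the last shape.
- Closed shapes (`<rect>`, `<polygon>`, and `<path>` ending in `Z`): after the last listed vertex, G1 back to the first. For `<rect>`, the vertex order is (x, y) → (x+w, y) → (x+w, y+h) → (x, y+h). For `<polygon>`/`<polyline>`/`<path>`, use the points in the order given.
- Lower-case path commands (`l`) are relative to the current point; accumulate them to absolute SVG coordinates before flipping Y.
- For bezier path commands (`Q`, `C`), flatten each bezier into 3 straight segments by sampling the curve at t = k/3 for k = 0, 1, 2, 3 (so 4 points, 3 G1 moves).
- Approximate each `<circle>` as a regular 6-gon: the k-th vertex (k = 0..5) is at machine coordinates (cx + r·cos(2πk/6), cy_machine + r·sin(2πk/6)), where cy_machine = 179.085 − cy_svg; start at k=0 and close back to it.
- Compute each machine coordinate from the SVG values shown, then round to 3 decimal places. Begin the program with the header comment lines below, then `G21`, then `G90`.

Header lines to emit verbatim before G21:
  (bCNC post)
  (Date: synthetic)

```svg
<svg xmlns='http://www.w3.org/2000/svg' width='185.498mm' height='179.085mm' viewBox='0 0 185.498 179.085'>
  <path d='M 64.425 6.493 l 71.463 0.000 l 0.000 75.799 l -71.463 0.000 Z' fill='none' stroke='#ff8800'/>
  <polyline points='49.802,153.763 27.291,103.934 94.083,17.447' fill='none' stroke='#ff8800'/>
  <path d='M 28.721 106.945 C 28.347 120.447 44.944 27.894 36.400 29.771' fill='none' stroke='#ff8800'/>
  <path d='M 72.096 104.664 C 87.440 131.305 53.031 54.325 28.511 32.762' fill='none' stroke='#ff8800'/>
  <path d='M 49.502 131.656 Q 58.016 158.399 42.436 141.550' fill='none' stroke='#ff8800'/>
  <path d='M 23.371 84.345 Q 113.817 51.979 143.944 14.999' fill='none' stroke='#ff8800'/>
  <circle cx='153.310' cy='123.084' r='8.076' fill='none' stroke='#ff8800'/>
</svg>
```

1 u = 1 mm; y_m = 179.085 − y.

[1] `<path>` rectangle, #ff8800→cut S955 F1372: (64.425,172.592) → (135.888,172.592) → (135.888,96.793) → (64.425,96.793) → (64.425,172.592) (closed)

[2] `<polyline>` open polyline, #ff8800→cut S955 F1372: (49.802,25.322) → (27.291,75.151) → (94.083,161.638)

[3] `<path>` cubic bezier, #ff8800→cut S955 F1372: (28.721,72.140) → (32.444,86.564) → (38.123,127.140) → (36.400,149.314)

[4] `<path>` cubic bezier, #ff8800→cut S955 F1372: (72.096,74.421) → (73.065,76.430) → (54.118,112.178) → (28.511,146.323)

[5] `<path>` quadratic bezier, #ff8800→cut S955 F1372: (49.502,47.429) → (52.501,34.444) → (50.146,31.146) → (42.436,37.535)

[6] `<path>` quadratic bezier, #ff8800→cut S955 F1372: (23.371,94.740) → (76.966,116.830) → (117.157,139.945) → (143.944,164.086)

[7] `<circle>` circle, #ff8800→cut S955 F1372: (161.386,56.001) → (157.348,62.995) → (149.272,62.995) → (145.234,56.001) → (149.272,49.007) → (157.348,49.007) → (161.386,56.001) (closed)

(bCNC post)
(Date: synthetic)
G21
G90
G0 X64.425 Y172.592
M3 S955
G1 X135.888 Y172.592 F1372
G1 X135.888 Y96.793
G1 X64.425 Y96.793
G1 X64.425 Y172.592
G0 X49.802 Y25.322
M3 S955
G1 X27.291 Y75.151 F1372
G1 X94.083 Y161.638
G0 X28.721 Y72.140
M3 S955
G1 X32.444 Y86.564 F1372
G1 X38.123 Y127.140
G1 X36.400 Y149.314
G0 X72.096 Y74.421
M3 S955
G1 X73.065 Y76.430 F1372
G1 X54.118 Y112.178
G1 X28.511 Y146.323
G0 X49.502 Y47.429
M3 S955
G1 X52.501 Y34.444 F1372
G1 X50.146 Y31.146
G1 X42.436 Y37.535
G0 X23.371 Y94.740
M3 S955
G1 X76.966 Y116.830 F1372
G1 X117.157 Y139.945
G1 X143.944 Y164.086
G0 X161.386 Y56.001
M3 S955
G1 X157.348 Y62.995 F1372
G1 X149.272 Y62.995
G1 X145.234 Y56.001
G1 X149.272 Y49.007
G1 X157.348 Y49.007
G1 X161.386 Y56.001
M5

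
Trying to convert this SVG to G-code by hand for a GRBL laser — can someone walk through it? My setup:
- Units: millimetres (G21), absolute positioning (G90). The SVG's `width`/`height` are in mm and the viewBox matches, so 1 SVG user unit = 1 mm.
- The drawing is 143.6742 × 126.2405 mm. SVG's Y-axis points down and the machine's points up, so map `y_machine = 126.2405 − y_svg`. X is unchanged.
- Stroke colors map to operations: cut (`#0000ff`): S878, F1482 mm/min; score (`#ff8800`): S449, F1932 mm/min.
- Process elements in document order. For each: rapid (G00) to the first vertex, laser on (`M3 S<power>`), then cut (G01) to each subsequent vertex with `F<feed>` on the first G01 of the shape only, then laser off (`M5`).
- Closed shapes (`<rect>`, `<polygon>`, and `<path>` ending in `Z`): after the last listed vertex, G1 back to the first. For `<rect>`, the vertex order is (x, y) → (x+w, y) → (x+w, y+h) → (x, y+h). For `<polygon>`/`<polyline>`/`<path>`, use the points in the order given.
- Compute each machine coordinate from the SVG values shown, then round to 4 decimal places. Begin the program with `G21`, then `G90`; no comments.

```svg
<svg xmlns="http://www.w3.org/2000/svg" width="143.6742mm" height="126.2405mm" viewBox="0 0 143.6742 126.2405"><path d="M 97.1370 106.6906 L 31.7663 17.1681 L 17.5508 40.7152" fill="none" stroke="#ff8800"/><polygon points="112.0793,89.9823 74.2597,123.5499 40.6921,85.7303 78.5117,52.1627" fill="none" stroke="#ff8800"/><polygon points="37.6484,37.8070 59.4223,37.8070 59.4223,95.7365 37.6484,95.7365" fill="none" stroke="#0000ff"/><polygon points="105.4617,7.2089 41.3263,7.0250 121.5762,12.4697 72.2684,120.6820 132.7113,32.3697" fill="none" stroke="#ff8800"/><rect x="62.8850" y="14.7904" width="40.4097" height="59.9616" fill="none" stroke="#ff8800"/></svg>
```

Since the viewBox matches the mm dimensions, user units are millimetres directly. The only transform is the Y-flip y_m = 126.2405 − y_svg.

Shape 1 is a open polyline drawn with `<path>`. Its stroke #ff8800 means score at S449, F1932. After flipping Y the toolpath is (97.1370,19.5499) → (31.7663,109.0724) → (17.5508,85.5253).

Shape 2 is a regular polygon drawn with `<polygon>`. Its stroke #ff8800 means score at S449, F1932. After flipping Y the toolpath is (112.0793,36.2582) → (74.2597,2.6906) → (40.6921,40.5102) → (78.5117,74.0778) → (112.0793,36.2582), returning to the start.

Shape 3 is a rectangle drawn with `<polygon>`. Its stroke #0000ff means cut at S878, F1482. After flipping Y the toolpath is (37.6484,88.4335) → (59.4223,88.4335) → (59.4223,30.5040) → (37.6484,30.5040) → (37.6484,88.4335), returning to the start.

Shape 4 is a closed polygon drawn with `<polygon>`. Its stroke #ff8800 means score at S449, F1932. After flipping Y the toolpath is (105.4617,119.0316) → (41.3263,119.2155) → (121.5762,113.7708) → (72.2684,5.5585) → (132.7113,93.8708) → (105.4617,119.0316), returning to the start.

Shape 5 is a rectangle drawn with `<rect>`. Its stroke #ff8800 means score at S449, F1932. After flipping Y the toolpath is (62.8850,111.4501) → (103.2947,111.4501) → (103.2947,51.4885) → (62.8850,51.4885) → (62.8850,111.4501), returning to the start.

G21
G90
G00 X97.1370 Y19.5499
M3 S449
G01 X31.7663 Y109.0724 F1932
G01 X17.5508 Y85.5253
M5
G00 X112.0793 Y36.2582
M3 S449
G01 X74.2597 Y2.6906 F1932
G01 X40.6921 Y40.5102
G01 X78.5117 Y74.0778
G01 X112.0793 Y36.2582
M5
G00 X37.6484 Y88.4335
M3 S878
G01 X59.4223 Y88.4335 F1482
G01 X59.4223 Y30.5040
G01 X37.6484 Y30.5040
G01 X37.6484 Y88.4335
M5
G00 X105.4617 Y119.0316
M3 S449
G01 X41.3263 Y119.2155 F1932
G01 X121.5762 Y113.7708
G01 X72.2684 Y5.5585
G01 X132.7113 Y93.8708
G01 X105.4617 Y119.0316
M5
G00 X62.8850 Y111.4501
M3 S449
G01 X103.2947 Y111.4501 F1932
G01 X103.2947 Y51.4885
G01 X62.8850 Y51.4885
G01 X62.8850 Y111.4501
M5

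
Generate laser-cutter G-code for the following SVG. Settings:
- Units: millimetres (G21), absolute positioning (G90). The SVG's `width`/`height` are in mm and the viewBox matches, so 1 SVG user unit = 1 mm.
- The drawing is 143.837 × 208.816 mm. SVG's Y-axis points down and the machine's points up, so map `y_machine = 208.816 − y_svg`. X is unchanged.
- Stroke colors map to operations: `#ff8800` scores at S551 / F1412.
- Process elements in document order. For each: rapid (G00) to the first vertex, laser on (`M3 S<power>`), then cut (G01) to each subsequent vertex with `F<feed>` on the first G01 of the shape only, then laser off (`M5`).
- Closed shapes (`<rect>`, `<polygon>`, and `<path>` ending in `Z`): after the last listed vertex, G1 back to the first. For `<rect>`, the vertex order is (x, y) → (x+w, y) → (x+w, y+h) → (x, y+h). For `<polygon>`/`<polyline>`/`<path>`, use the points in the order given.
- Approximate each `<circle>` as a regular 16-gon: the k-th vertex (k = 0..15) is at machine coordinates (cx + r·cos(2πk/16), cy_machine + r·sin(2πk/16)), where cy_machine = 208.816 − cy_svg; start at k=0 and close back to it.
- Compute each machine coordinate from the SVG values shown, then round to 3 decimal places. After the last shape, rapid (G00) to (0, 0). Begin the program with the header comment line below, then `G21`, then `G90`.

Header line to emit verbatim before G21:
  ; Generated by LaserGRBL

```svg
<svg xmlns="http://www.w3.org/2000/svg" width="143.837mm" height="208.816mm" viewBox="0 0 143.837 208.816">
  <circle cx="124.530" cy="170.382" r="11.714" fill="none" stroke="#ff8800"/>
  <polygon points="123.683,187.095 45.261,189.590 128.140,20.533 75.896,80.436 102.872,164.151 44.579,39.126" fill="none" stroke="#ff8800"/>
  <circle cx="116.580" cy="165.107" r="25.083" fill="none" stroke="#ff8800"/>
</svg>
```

; Generated by LaserGRBL
G21
G90
G00 X136.244 Y38.434
M3 S551
G01 X135.352 Y42.917 F1412
G01 X132.813 Y46.717
G01 X129.013 Y49.256
G01 X124.530 Y50.148
G01 X120.047 Y49.256
G01 X116.247 Y46.717
G01 X113.708 Y42.917
G01 X112.816 Y38.434
G01 X113.708 Y33.951
G01 X116.247 Y30.151
G01 X120.047 Y27.612
G01 X124.530 Y26.720
G01 X129.013 Y27.612
G01 X132.813 Y30.151
G01 X135.352 Y33.951
G01 X136.244 Y38.434
M5
G00 X123.683 Y21.721
M3 S551
G01 X45.261 Y19.226 F1412
G01 X128.140 Y188.283
G01 X75.896 Y128.380
G01 X102.872 Y44.665
G01 X44.579 Y169.690
G01 X123.683 Y21.721
M5
G00 X141.663 Y43.709
M3 S551
G01 X139.754 Y53.308 F1412
G01 X134.316 Y61.445
G01 X126.179 Y66.883
G01 X116.580 Y68.792
G01 X106.981 Y66.883
G01 X98.844 Y61.445
G01 X93.406 Y53.308
G01 X91.497 Y43.709
G01 X93.406 Y34.110
G01 X98.844 Y25.973
G01 X106.981 Y20.535
G01 X116.580 Y18.626
G01 X126.179 Y20.535
G01 X134.316 Y25.973
G01 X139.754 Y34.110
G01 X141.663 Y43.709
M5
G00 X0.000 Y0.000

1 u = 1 mm; y_m = 208.816 − y.

[1] `<circle>` circle, #ff8800→score S551 F1412: (136.244,38.434) → (135.352,42.917) → (132.813,46.717) → (129.013,49.256) → (124.530,50.148) → (120.047,49.256) → (116.247,46.717) → (113.708,42.917) → (112.816,38.434) → (113.708,33.951) → (116.247,30.151) → (120.047,27.612) → (124.530,26.720) → (129.013,27.612) → (132.813,30.151) → (135.352,33.951) → (136.244,38.434) (closed)

[2] `<polygon>` closed polygon, #ff8800→score S551 F1412: (123.683,21.721) → (45.261,19.226) → (128.140,188.283) → (75.896,128.380) → (102.872,44.665) → (44.579,169.690) → (123.683,21.721) (closed)

[3] `<circle>` circle, #ff8800→score S551 F1412: (141.663,43.709) → (139.754,53.308) → (134.316,61.445) → (126.179,66.883) → (116.580,68.792) → (106.981,66.883) → (98.844,61.445) → (93.406,53.308) → (91.497,43.709) → (93.406,34.110) → (98.844,25.973) → (106.981,20.535) → (116.580,18.626) → (126.179,20.535) → (134.316,25.973) → (139.754,34.110) → (141.663,43.709) (closed)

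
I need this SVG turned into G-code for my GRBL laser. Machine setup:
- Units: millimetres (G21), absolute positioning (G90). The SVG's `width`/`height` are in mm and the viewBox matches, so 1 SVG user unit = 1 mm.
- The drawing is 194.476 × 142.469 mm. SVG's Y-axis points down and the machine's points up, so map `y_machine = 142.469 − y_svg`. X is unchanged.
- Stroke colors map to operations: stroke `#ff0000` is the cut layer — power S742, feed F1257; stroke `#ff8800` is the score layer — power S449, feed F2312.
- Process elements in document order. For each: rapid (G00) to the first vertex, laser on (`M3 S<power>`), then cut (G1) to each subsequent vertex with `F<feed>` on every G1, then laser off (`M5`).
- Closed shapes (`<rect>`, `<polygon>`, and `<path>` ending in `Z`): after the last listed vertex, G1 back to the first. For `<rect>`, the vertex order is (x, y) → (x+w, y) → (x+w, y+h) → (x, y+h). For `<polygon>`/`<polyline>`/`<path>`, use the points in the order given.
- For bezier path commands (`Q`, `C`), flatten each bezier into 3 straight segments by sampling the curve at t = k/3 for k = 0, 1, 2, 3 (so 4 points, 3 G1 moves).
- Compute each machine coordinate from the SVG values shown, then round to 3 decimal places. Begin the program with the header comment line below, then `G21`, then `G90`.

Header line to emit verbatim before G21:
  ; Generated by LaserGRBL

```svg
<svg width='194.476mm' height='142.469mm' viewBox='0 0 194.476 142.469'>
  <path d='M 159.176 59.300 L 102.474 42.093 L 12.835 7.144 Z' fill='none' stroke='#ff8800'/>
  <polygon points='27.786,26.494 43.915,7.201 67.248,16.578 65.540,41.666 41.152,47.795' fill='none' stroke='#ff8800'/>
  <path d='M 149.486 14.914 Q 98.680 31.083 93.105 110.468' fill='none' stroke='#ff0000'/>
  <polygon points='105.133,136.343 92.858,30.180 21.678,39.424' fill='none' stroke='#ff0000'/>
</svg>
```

; Generated by LaserGRBL
G21
G90
G00 X159.176 Y83.169
M3 S449
G1 X102.474 Y100.376 F2312
G1 X12.835 Y135.325 F2312
G1 X159.176 Y83.169 F2312
M5
G00 X27.786 Y115.975
M3 S449
G1 X43.915 Y135.268 F2312
G1 X67.248 Y125.891 F2312
G1 X65.540 Y100.803 F2312
G1 X41.152 Y94.674 F2312
G1 X27.786 Y115.975 F2312
M5
G00 X149.486 Y127.555
M3 S742
G1 X120.641 Y109.752 F1257
G1 X101.847 Y77.900 F1257
G1 X93.105 Y32.001 F1257
M5
G00 X105.133 Y6.126
M3 S742
G1 X92.858 Y112.289 F1257
G1 X21.678 Y103.045 F1257
G1 X105.133 Y6.126 F1257
M5

viewBox `0 0 194.476 142.469` with mm width/height → 1 unit = 1 mm. Flip: y_m = 142.469 − y_svg.

**Shape 1** — `<path>` closed polygon, stroke `#ff8800` → score (S449, F2312). Machine vertices: (159.176,83.169) → (102.474,100.376) → (12.835,135.325) → (159.176,83.169). Closed: final G1 returns to the first vertex.

**Shape 2** — `<polygon>` regular polygon, stroke `#ff8800` → score (S449, F2312). Machine vertices: (27.786,115.975) → (43.915,135.268) → (67.248,125.891) → (65.540,100.803) → (41.152,94.674) → (27.786,115.975). Closed: final G1 returns to the first vertex.

**Shape 3** — `<path>` quadratic bezier, stroke `#ff0000` → cut (S742, F1257). Control points (SVG): P0=(149.486,14.914), P1=(98.680,31.083), P2=(93.105,110.468); sampled at t=k/3. Machine vertices: (149.486,127.555) → (120.641,109.752) → (101.847,77.900) → (93.105,32.001). Open path.

**Shape 4** — `<polygon>` closed polygon, stroke `#ff0000` → cut (S742, F1257). Machine vertices: (105.133,6.126) → (92.858,112.289) → (21.678,103.045) → (105.133,6.126). Closed: final G1 returns to the first vertex.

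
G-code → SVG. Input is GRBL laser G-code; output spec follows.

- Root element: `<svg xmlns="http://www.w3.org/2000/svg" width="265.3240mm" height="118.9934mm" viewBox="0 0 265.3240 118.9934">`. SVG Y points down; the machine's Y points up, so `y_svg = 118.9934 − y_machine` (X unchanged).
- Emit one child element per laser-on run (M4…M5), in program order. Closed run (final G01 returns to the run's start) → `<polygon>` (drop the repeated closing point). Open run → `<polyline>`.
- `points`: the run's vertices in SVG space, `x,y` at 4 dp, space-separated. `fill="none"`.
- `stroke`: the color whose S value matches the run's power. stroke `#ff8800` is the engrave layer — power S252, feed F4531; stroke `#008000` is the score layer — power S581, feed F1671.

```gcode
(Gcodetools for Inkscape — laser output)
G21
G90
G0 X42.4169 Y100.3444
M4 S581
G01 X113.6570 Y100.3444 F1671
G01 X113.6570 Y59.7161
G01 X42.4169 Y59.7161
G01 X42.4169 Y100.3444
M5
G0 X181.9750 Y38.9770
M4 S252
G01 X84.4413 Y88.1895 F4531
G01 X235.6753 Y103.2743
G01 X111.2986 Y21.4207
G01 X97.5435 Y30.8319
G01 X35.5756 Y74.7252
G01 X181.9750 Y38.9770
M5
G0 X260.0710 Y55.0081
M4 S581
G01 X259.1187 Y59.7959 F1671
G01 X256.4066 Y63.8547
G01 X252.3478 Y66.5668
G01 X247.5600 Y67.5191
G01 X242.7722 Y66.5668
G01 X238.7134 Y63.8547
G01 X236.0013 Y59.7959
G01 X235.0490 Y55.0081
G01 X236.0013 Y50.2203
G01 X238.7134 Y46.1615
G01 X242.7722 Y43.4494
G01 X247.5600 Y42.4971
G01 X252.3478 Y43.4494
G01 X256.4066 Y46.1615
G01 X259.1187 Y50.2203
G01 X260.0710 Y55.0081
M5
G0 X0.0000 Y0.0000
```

Machine Y-up, SVG Y-down with viewBox height 118.9934, so y_svg = 118.9934 − y_machine; X carries over.

Run 1: power S581 maps to stroke `#008000` (score). The run returns to its start, so emit a `<polygon>` with points (Y-flipped): 42.4169,18.6490 113.6570,18.6490 113.6570,59.2773 42.4169,59.2773.

Run 2: the run's S252 means `#ff8800` (engrave). The run returns to its start, so emit a `<polygon>` with points (Y-flipped): 181.9750,80.0164 84.4413,30.8039 235.6753,15.7191 111.2986,97.5727 97.5435,88.1615 35.5756,44.2682.

Run 3: the run's S581 means `#008000` (score). The run returns to its start, so emit a `<polygon>` with points (Y-flipped): 260.0710,63.9853 259.1187,59.1975 256.4066,55.1387 252.3478,52.4266 247.5600,51.4743 242.7722,52.4266 238.7134,55.1387 236.0013,59.1975 235.0490,63.9853 236.0013,68.7731 238.7134,72.8319 242.7722,75.5440 247.5600,76.4963 252.3478,75.5440 256.4066,72.8319 259.1187,68.7731.

<svg xmlns="http://www.w3.org/2000/svg" width="265.3240mm" height="118.9934mm" viewBox="0 0 265.3240 118.9934">
  <polygon points="42.4169,18.6490 113.6570,18.6490 113.6570,59.2773 42.4169,59.2773" fill="none" stroke="#008000"/>
  <polygon points="181.9750,80.0164 84.4413,30.8039 235.6753,15.7191 111.2986,97.5727 97.5435,88.1615 35.5756,44.2682" fill="none" stroke="#ff8800"/>
  <polygon points="260.0710,63.9853 259.1187,59.1975 256.4066,55.1387 252.3478,52.4266 247.5600,51.4743 242.7722,52.4266 238.7134,55.1387 236.0013,59.1975 235.0490,63.9853 236.0013,68.7731 238.7134,72.8319 242.7722,75.5440 247.5600,76.4963 252.3478,75.5440 256.4066,72.8319 259.1187,68.7731" fill="none" stroke="#008000"/>
</svg>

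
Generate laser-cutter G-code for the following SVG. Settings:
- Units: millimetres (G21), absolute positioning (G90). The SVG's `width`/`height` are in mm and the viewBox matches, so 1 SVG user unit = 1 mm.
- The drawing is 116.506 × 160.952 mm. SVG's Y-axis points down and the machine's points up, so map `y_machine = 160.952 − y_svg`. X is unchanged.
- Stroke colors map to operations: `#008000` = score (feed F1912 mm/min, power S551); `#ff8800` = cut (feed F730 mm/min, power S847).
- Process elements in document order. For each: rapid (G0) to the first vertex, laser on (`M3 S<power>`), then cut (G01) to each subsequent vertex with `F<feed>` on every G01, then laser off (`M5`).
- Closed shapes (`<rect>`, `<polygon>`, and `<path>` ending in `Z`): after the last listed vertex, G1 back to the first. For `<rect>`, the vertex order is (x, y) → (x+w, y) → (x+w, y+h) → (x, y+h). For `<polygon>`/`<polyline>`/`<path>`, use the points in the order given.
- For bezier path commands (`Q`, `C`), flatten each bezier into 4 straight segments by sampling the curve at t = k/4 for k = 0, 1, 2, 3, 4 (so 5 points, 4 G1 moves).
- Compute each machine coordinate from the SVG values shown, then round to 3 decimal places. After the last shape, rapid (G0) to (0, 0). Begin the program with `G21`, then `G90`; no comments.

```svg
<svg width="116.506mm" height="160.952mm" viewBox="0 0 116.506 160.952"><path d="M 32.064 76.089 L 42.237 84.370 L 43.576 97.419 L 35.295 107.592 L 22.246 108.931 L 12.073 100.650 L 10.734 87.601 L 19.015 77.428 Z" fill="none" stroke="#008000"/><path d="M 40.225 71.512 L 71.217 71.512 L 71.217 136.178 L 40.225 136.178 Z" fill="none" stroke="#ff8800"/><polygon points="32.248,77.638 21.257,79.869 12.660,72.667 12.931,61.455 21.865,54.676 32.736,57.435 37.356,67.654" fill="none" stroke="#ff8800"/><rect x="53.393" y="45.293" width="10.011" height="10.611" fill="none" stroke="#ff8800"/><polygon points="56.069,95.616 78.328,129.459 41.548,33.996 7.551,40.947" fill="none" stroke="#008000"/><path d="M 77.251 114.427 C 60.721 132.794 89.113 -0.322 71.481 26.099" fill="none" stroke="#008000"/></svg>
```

viewBox `0 0 116.506 160.952` with mm width/height → 1 unit = 1 mm. Flip: y_m = 160.952 − y_svg.

**Shape 1** — `<path>` regular polygon, stroke `#008000` → score (S551, F1912). Machine vertices: (32.064,84.863) → (42.237,76.582) → (43.576,63.533) → (35.295,53.360) → (22.246,52.021) → (12.073,60.302) → (10.734,73.351) → (19.015,83.524) → (32.064,84.863). Closed: final G1 returns to the first vertex.

**Shape 2** — `<path>` rectangle, stroke `#ff8800` → cut (S847, F730). Machine vertices: (40.225,89.440) → (71.217,89.440) → (71.217,24.774) → (40.225,24.774) → (40.225,89.440). Closed: final G1 returns to the first vertex.

**Shape 3** — `<polygon>` regular polygon, stroke `#ff8800` → cut (S847, F730). Machine vertices: (32.248,83.314) → (21.257,81.083) → (12.660,88.285) → (12.931,99.497) → (21.865,106.276) → (32.736,103.517) → (37.356,93.298) → (32.248,83.314). Closed: final G1 returns to the first vertex.

**Shape 4** — `<rect>` rectangle, stroke `#ff8800` → cut (S847, F730). Machine vertices: (53.393,115.659) → (63.404,115.659) → (63.404,105.048) → (53.393,105.048) → (53.393,115.659). Closed: final G1 returns to the first vertex.

**Shape 5** — `<polygon>` closed polygon, stroke `#008000` → score (S551, F1912). Machine vertices: (56.069,65.336) → (78.328,31.493) → (41.548,126.956) → (7.551,120.005) → (56.069,65.336). Closed: final G1 returns to the first vertex.

**Shape 6** — `<path>` cubic bezier, stroke `#008000` → score (S551, F1912). Control points (SVG): P0=(77.251,114.427), P1=(60.721,132.794), P2=(89.113,-0.322), P3=(71.481,26.099); sampled at t=k/4. Machine vertices: (77.251,46.525) → (71.855,56.293) → (74.779,93.709) → (77.497,129.615) → (71.481,134.853). Open path.

G21
G90
G0 X32.064 Y84.863
M3 S551
G01 X42.237 Y76.582 F1912
G01 X43.576 Y63.533 F1912
G01 X35.295 Y53.360 F1912
G01 X22.246 Y52.021 F1912
G01 X12.073 Y60.302 F1912
G01 X10.734 Y73.351 F1912
G01 X19.015 Y83.524 F1912
G01 X32.064 Y84.863 F1912
M5
G0 X40.225 Y89.440
M3 S847
G01 X71.217 Y89.440 F730
G01 X71.217 Y24.774 F730
G01 X40.225 Y24.774 F730
G01 X40.225 Y89.440 F730
M5
G0 X32.248 Y83.314
M3 S847
G01 X21.257 Y81.083 F730
G01 X12.660 Y88.285 F730
G01 X12.931 Y99.497 F730
G01 X21.865 Y106.276 F730
G01 X32.736 Y103.517 F730
G01 X37.356 Y93.298 F730
G01 X32.248 Y83.314 F730
M5
G0 X53.393 Y115.659
M3 S847
G01 X63.404 Y115.659 F730
G01 X63.404 Y105.048 F730
G01 X53.393 Y105.048 F730
G01 X53.393 Y115.659 F730
M5
G0 X56.069 Y65.336
M3 S551
G01 X78.328 Y31.493 F1912
G01 X41.548 Y126.956 F1912
G01 X7.551 Y120.005 F1912
G01 X56.069 Y65.336 F1912
M5
G0 X77.251 Y46.525
M3 S551
G01 X71.855 Y56.293 F1912
G01 X74.779 Y93.709 F1912
G01 X77.497 Y129.615 F1912
G01 X71.481 Y134.853 F1912
M5
G0 X0.000 Y0.000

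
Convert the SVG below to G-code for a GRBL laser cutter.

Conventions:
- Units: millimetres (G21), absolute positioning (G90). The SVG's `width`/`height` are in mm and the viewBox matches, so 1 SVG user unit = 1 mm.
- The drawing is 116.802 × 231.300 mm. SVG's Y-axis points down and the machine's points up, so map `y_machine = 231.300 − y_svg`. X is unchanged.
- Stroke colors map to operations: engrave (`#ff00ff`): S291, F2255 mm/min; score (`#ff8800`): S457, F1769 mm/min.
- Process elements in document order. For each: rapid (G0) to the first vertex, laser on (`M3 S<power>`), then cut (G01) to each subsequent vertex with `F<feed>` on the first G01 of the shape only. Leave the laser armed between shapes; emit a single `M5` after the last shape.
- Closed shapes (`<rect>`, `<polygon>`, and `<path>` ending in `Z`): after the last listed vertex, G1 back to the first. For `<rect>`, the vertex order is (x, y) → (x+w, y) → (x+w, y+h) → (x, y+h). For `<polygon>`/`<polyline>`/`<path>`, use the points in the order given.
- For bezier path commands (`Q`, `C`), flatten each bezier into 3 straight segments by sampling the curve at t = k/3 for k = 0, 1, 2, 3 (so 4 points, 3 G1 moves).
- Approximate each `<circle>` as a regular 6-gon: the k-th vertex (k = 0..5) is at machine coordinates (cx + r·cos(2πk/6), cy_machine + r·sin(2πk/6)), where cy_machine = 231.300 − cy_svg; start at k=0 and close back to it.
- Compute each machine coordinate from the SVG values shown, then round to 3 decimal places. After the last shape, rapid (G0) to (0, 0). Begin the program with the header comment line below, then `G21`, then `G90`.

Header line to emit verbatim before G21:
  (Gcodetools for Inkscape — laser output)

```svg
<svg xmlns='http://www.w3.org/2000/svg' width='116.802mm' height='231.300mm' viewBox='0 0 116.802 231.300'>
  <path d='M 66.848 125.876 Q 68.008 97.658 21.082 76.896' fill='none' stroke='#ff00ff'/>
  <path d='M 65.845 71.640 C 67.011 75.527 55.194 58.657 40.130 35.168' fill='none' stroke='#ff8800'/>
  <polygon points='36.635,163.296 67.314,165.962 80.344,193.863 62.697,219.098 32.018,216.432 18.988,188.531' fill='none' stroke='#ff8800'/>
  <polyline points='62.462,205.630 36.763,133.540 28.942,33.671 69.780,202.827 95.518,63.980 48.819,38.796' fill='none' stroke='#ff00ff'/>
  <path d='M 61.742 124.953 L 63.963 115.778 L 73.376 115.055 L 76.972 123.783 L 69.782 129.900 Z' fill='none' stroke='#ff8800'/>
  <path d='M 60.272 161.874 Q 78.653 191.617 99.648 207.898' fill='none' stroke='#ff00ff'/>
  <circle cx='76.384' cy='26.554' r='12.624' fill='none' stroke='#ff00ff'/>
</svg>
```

1 u = 1 mm; y_m = 231.300 − y.

[1] `<path>` quadratic bezier, #ff00ff→engrave S291 F2255: (66.848,105.424) → (62.278,123.408) → (47.023,139.734) → (21.082,154.404)

[2] `<path>` cubic bezier, #ff8800→score S457 F1769: (65.845,159.660) → (63.044,162.168) → (53.751,175.373) → (40.130,196.132)

[3] `<polygon>` regular polygon, #ff8800→score S457 F1769: (36.635,68.004) → (67.314,65.338) → (80.344,37.437) → (62.697,12.202) → (32.018,14.868) → (18.988,42.769) → (36.635,68.004) (closed)

[4] `<polyline>` open polyline, #ff00ff→engrave S291 F2255: (62.462,25.670) → (36.763,97.760) → (28.942,197.629) → (69.780,28.473) → (95.518,167.320) → (48.819,192.504)

[5] `<path>` regular polygon, #ff8800→score S457 F1769: (61.742,106.347) → (63.963,115.522) → (73.376,116.245) → (76.972,107.517) → (69.782,101.400) → (61.742,106.347) (closed)

[6] `<path>` quadratic bezier, #ff00ff→engrave S291 F2255: (60.272,69.426) → (72.816,51.093) → (85.942,35.752) → (99.648,23.402)

[7] `<circle>` circle, #ff00ff→engrave S291 F2255: (89.008,204.746) → (82.696,215.679) → (70.072,215.679) → (63.760,204.746) → (70.072,193.813) → (82.696,193.813) → (89.008,204.746) (closed)

(Gcodetools for Inkscape — laser output)
G21
G90
G0 X66.848 Y105.424
M3 S291
G01 X62.278 Y123.408 F2255
G01 X47.023 Y139.734
G01 X21.082 Y154.404
G0 X65.845 Y159.660
M3 S457
G01 X63.044 Y162.168 F1769
G01 X53.751 Y175.373
G01 X40.130 Y196.132
G0 X36.635 Y68.004
M3 S457
G01 X67.314 Y65.338 F1769
G01 X80.344 Y37.437
G01 X62.697 Y12.202
G01 X32.018 Y14.868
G01 X18.988 Y42.769
G01 X36.635 Y68.004
G0 X62.462 Y25.670
M3 S291
G01 X36.763 Y97.760 F2255
G01 X28.942 Y197.629
G01 X69.780 Y28.473
G01 X95.518 Y167.320
G01 X48.819 Y192.504
G0 X61.742 Y106.347
M3 S457
G01 X63.963 Y115.522 F1769
G01 X73.376 Y116.245
G01 X76.972 Y107.517
G01 X69.782 Y101.400
G01 X61.742 Y106.347
G0 X60.272 Y69.426
M3 S291
G01 X72.816 Y51.093 F2255
G01 X85.942 Y35.752
G01 X99.648 Y23.402
G0 X89.008 Y204.746
M3 S291
G01 X82.696 Y215.679 F2255
G01 X70.072 Y215.679
G01 X63.760 Y204.746
G01 X70.072 Y193.813
G01 X82.696 Y193.813
G01 X89.008 Y204.746
M5
G0 X0.000 Y0.000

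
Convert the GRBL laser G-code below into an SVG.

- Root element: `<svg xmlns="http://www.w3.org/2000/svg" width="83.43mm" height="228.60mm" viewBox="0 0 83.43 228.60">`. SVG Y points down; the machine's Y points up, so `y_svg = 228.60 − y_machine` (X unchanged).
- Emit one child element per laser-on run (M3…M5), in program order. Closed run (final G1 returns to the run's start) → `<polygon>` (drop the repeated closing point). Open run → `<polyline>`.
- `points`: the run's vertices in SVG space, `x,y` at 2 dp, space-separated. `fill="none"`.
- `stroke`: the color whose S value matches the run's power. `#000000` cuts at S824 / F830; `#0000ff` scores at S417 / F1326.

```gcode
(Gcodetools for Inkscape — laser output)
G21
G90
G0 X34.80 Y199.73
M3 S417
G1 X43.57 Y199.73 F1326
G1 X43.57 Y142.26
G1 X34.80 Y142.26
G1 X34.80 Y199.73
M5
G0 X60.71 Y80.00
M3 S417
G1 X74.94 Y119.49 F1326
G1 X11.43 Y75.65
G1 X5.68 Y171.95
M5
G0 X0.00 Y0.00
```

<svg xmlns="http://www.w3.org/2000/svg" width="83.43mm" height="228.60mm" viewBox="0 0 83.43 228.60">
  <polygon points="34.80,28.87 43.57,28.87 43.57,86.34 34.80,86.34" fill="none" stroke="#0000ff"/>
  <polyline points="60.71,148.60 74.94,109.11 11.43,152.95 5.68,56.65" fill="none" stroke="#0000ff"/>
</svg>

Each laser-on run becomes one SVG element. Flip Y back into SVG space with y_svg = 228.60 − y_machine. Every run uses S417, so all elements get stroke `#0000ff` (score).

Run 1: The run returns to its start, so emit a `<polygon>` with points (Y-flipped): 34.80,28.87 43.57,28.87 43.57,86.34 34.80,86.34.

Run 2: The run is open, so emit a `<polyline>` with points (Y-flipped): 60.71,148.60 74.94,109.11 11.43,152.95 5.68,56.65.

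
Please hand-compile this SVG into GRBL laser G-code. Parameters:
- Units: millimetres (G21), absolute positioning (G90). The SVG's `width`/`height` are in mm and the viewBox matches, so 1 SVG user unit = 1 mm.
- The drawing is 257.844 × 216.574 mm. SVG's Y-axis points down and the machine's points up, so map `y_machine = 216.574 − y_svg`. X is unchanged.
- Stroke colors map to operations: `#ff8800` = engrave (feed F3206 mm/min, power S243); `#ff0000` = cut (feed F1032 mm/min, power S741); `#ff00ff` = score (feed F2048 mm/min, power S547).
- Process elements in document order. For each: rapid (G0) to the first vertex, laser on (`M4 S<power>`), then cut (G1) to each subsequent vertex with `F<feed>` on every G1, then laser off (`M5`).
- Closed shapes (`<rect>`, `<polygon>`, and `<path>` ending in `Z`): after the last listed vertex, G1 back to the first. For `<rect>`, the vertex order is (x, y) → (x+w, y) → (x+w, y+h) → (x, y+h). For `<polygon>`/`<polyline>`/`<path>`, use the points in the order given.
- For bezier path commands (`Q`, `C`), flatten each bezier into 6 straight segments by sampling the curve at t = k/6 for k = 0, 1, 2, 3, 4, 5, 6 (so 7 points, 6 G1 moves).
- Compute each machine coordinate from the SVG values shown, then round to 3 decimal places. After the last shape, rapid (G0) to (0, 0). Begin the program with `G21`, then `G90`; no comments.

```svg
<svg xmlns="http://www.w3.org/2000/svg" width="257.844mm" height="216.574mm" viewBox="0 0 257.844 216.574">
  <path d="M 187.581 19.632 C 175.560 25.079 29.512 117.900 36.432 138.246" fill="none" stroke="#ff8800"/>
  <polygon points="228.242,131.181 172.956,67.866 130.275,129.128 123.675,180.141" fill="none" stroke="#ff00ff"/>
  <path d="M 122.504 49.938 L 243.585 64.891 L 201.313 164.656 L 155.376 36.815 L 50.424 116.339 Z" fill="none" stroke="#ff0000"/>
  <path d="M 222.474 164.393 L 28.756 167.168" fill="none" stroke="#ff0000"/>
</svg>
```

1 u = 1 mm; y_m = 216.574 − y.

[1] `<path>` cubic bezier, #ff8800→engrave S243 F3206: (187.581,196.942) → (171.730,187.677) → (141.514,168.291) → (104.904,143.222) → (69.872,116.912) → (44.391,93.801) → (36.432,78.328)

[2] `<polygon>` closed polygon, #ff00ff→score S547 F2048: (228.242,85.393) → (172.956,148.708) → (130.275,87.446) → (123.675,36.433) → (228.242,85.393) (closed)

[3] `<path>` closed polygon, #ff0000→cut S741 F1032: (122.504,166.636) → (243.585,151.683) → (201.313,51.918) → (155.376,179.759) → (50.424,100.235) → (122.504,166.636) (closed)

[4] `<path>` line segment, #ff0000→cut S741 F1032: (222.474,52.181) → (28.756,49.406)

G21
G90
G0 X187.581 Y196.942
M4 S243
G1 X171.730 Y187.677 F3206
G1 X141.514 Y168.291 F3206
G1 X104.904 Y143.222 F3206
G1 X69.872 Y116.912 F3206
G1 X44.391 Y93.801 F3206
G1 X36.432 Y78.328 F3206
M5
G0 X228.242 Y85.393
M4 S547
G1 X172.956 Y148.708 F2048
G1 X130.275 Y87.446 F2048
G1 X123.675 Y36.433 F2048
G1 X228.242 Y85.393 F2048
M5
G0 X122.504 Y166.636
M4 S741
G1 X243.585 Y151.683 F1032
G1 X201.313 Y51.918 F1032
G1 X155.376 Y179.759 F1032
G1 X50.424 Y100.235 F1032
G1 X122.504 Y166.636 F1032
M5
G0 X222.474 Y52.181
M4 S741
G1 X28.756 Y49.406 F1032
M5
G0 X0.000 Y0.000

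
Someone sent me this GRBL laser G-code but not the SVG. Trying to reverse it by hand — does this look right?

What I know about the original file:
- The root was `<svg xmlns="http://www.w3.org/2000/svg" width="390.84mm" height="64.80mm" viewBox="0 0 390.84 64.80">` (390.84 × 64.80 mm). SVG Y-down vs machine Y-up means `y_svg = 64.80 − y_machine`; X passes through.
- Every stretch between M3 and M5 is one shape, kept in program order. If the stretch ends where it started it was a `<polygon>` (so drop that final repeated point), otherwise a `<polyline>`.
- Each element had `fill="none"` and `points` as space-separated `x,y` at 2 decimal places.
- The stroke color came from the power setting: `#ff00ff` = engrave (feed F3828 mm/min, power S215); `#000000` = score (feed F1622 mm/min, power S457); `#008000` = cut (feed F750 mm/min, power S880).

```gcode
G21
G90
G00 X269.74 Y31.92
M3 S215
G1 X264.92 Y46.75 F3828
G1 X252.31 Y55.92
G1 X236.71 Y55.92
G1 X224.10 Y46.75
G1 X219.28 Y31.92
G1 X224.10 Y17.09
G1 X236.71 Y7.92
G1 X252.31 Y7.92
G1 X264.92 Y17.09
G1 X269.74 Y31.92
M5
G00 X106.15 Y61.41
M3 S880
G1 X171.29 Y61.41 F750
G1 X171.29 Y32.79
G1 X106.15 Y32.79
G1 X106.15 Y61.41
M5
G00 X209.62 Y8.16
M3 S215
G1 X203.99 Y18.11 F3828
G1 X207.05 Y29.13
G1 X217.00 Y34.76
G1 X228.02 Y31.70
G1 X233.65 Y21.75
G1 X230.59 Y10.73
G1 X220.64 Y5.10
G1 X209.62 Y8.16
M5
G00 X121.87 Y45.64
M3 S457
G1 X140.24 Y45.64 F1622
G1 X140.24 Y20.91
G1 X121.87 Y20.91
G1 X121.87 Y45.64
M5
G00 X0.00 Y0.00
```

Machine Y-up, SVG Y-down with viewBox height 64.80, so y_svg = 64.80 − y_machine; X carries over.

Run 1: power S215 maps to stroke `#ff00ff` (engrave). The run returns to its start, so emit a `<polygon>` with points (Y-flipped): 269.74,32.88 264.92,18.05 252.31,8.88 236.71,8.88 224.10,18.05 219.28,32.88 224.10,47.71 236.71,56.88 252.31,56.88 264.92,47.71.

Run 2: S880 ⇒ cut layer `#008000`. The run returns to its start, so emit a `<polygon>` with points (Y-flipped): 106.15,3.39 171.29,3.39 171.29,32.01 106.15,32.01.

Run 3: the run's S215 means `#ff00ff` (engrave). The run returns to its start, so emit a `<polygon>` with points (Y-flipped): 209.62,56.64 203.99,46.69 207.05,35.67 217.00,30.04 228.02,33.10 233.65,43.05 230.59,54.07 220.64,59.70.

Run 4: power S457 maps to stroke `#000000` (score). The run returns to its start, so emit a `<polygon>` with points (Y-flipped): 121.87,19.16 140.24,19.16 140.24,43.89 121.87,43.89.

<svg xmlns="http://www.w3.org/2000/svg" width="390.84mm" height="64.80mm" viewBox="0 0 390.84 64.80">
  <polygon points="269.74,32.88 264.92,18.05 252.31,8.88 236.71,8.88 224.10,18.05 219.28,32.88 224.10,47.71 236.71,56.88 252.31,56.88 264.92,47.71" fill="none" stroke="#ff00ff"/>
  <polygon points="106.15,3.39 171.29,3.39 171.29,32.01 106.15,32.01" fill="none" stroke="#008000"/>
  <polygon points="209.62,56.64 203.99,46.69 207.05,35.67 217.00,30.04 228.02,33.10 233.65,43.05 230.59,54.07 220.64,59.70" fill="none" stroke="#ff00ff"/>
  <polygon points="121.87,19.16 140.24,19.16 140.24,43.89 121.87,43.89" fill="none" stroke="#000000"/>
</svg>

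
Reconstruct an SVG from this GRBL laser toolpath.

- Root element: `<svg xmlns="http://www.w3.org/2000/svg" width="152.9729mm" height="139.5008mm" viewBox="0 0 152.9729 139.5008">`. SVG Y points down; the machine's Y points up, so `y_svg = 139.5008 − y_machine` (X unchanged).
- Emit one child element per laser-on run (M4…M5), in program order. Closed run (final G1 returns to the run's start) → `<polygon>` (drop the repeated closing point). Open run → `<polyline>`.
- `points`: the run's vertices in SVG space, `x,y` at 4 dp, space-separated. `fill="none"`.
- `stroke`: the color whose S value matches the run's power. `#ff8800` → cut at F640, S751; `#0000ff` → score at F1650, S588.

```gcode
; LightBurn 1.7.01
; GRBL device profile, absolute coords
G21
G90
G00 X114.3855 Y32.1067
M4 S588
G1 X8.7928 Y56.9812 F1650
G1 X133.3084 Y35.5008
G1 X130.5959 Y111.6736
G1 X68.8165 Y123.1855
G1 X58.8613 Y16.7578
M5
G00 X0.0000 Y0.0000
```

Machine Y-up, SVG Y-down with viewBox height 139.5008, so y_svg = 139.5008 − y_machine; X carries over. Every run uses S588, so all elements get stroke `#0000ff` (score).

Run 1: The run is open, so emit a `<polyline>` with points (Y-flipped): 114.3855,107.3941 8.7928,82.5196 133.3084,104.0000 130.5959,27.8272 68.8165,16.3153 58.8613,122.7430.

<svg xmlns="http://www.w3.org/2000/svg" width="152.9729mm" height="139.5008mm" viewBox="0 0 152.9729 139.5008">
  <polyline points="114.3855,107.3941 8.7928,82.5196 133.3084,104.0000 130.5959,27.8272 68.8165,16.3153 58.8613,122.7430" fill="none" stroke="#0000ff"/>
</svg>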